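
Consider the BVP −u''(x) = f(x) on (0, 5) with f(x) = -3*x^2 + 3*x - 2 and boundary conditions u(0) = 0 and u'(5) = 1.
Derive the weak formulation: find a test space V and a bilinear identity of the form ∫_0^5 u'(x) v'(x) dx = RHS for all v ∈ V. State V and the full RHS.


V = {v ∈ H^1(0, 5) : v(0) = 0} (test functions vanish at x = 0 where u is specified); weak form: ∫_0^5 u'v' dx = ∫_0^5 (-3*x^2 + 3*x - 2) v dx + v(5) for all v ∈ V.

Multiply both sides by a test function v and integrate from 0 to 5:
  ∫_0^5 −u''(x) v(x) dx = ∫_0^5 f(x) v(x) dx.
Integrate the LHS by parts once:
  ∫_0^5 −u'' v dx = −[u'(x) v(x)]_0^5 + ∫_0^5 u'(x) v'(x) dx.
Thus ∫_0^5 u'(x) v'(x) dx = ∫_0^5 f(x) v(x) dx + [u'(x) v(x)]_0^5.
Choose V so that boundary terms are either known or forced to vanish.
Mixed BC: u(0) = 0 (Dirichlet) and u'(5) = 1 (Neumann). Define V = {v ∈ H^1(0, 5) : v(0) = 0}. Then [u' v]_0^5 = u'(5)·v(5) − u'(0)·0 = v(5).
Weak formulation: find u (satisfying any essential BC) such that ∫_0^5 u'(x) v'(x) dx = ∫_0^5 f v dx + v(5) for all v ∈ V (Dirichlet at 0 absorbed into V; Neumann datum at x = 5 contributes the boundary term).
Substituting f(x) = -3*x^2 + 3*x - 2, the right-hand side is ∫_0^5 (-3*x^2 + 3*x - 2) v dx + v(5).


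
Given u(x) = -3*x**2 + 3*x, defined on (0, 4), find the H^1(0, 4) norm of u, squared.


||u||_{H^1}^2 = 6996/5

The H^1 norm (squared) on an interval (0, L) is
  ||u||_{H^1}^2 = ∫_0^L u(x)^2 dx + ∫_0^L u'(x)^2 dx.
Compute u'(x) = 3 - 6*x.
Then u(x)^2 = 9*x**4 - 18*x**3 + 9*x**2 and u'(x)^2 = 36*x**2 - 36*x + 9.
Integrate each monomial from 0 to 4 using ∫_0^4 c·x^n dx = c·4^(n+1)/(n+1):
  ∫_0^4 u(x)^2 dx = ∫_0^4 (9*x^4 - 18*x^3 + 9*x^2) dx. Term by term:
    ∫_0^4 9*x^4 dx = 9216/5;  ∫_0^4 -18*x^3 dx = -1152;  ∫_0^4 9*x^2 dx = 192.
  Sum: 9216/5 − 1152 + 192 = 4416/5.
  ∫_0^4 u'(x)^2 dx = ∫_0^4 (36*x^2 - 36*x + 9) dx. Term by term:
    ∫_0^4 36*x^2 dx = 768;  ∫_0^4 -36*x dx = -288;  ∫_0^4 9 dx = 36.
  Sum: 768 − 288 + 36 = 516.
Adding: ||u||_{H^1}^2 = 4416/5 + 516 = 6996/5.


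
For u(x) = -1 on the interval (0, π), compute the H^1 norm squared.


||u||_{H^1(0,π)}^2 = π

u'(x) = 0.
Expand u² and (u')² and integrate term by term on (0, π), using: for integers n ≥ 1, ∫_0^π sin²(nx) dx = ∫_0^π cos²(nx) dx = π/2; for n ≠ n', ∫_0^π sin(nx)sin(n'x) dx = ∫_0^π cos(nx)cos(n'x) dx = 0; and by product-to-sum, ∫_0^π sin(nx)cos(n'x) dx = ½∫_0^π [sin((n+n')x) + sin((n−n')x)] dx, which is 0 when n+n' is even and 2n/(n²−n'²) when n+n' is odd (it need not vanish on (0, π)). For the constant mode: ∫_0^π 1 dx = π, ∫_0^π cos(nx) dx = 0, ∫_0^π sin(nx) dx = (1−(−1)^n)/n.
  u² squared terms: (-1)²·∫1 dx = 1·π = π.
  So ∫_0^π u² dx = π.
  u' ≡ 0, so ∫_0^π (u')² dx = 0.
||u||_{H^1}^2 = (π) + (0) = π.


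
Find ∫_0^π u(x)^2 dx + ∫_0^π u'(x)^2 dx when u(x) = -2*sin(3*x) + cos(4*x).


||u||_{H^1(0,π)}^2 = 408/7 + 57*π/2

u'(x) = -4*sin(4*x) - 6*cos(3*x).
Expand u² and (u')² and integrate term by term on (0, π), using: for integers n ≥ 1, ∫_0^π sin²(nx) dx = ∫_0^π cos²(nx) dx = π/2; for n ≠ n', ∫_0^π sin(nx)sin(n'x) dx = ∫_0^π cos(nx)cos(n'x) dx = 0; and by product-to-sum, ∫_0^π sin(nx)cos(n'x) dx = ½∫_0^π [sin((n+n')x) + sin((n−n')x)] dx, which is 0 when n+n' is even and 2n/(n²−n'²) when n+n' is odd (it need not vanish on (0, π)).
  u² squared terms: (-2)²·∫sin(3x)² dx = 4·π/2 = 2*π;  (1)²·∫cos(4x)² dx = 1·π/2 = π/2.
  u² cross terms: 2·(-2)·(1)·∫sin(3x)·cos(4x) dx = -4·(-6/7) = 24/7.
  So ∫_0^π u² dx = 2*π + π/2 + 24/7 = 24/7 + 5*π/2.
  (u')² squared terms: (-6)²·∫cos(3x)² dx = 36·π/2 = 18*π;  (-4)²·∫sin(4x)² dx = 16·π/2 = 8*π.
  (u')² cross terms: 2·(-6)·(-4)·∫cos(3x)·sin(4x) dx = 48·(8/7) = 384/7.
  So ∫_0^π (u')² dx = 18*π + 8*π + 384/7 = 384/7 + 26*π.
||u||_{H^1}^2 = (24/7 + 5*π/2) + (384/7 + 26*π) = 408/7 + 57*π/2.


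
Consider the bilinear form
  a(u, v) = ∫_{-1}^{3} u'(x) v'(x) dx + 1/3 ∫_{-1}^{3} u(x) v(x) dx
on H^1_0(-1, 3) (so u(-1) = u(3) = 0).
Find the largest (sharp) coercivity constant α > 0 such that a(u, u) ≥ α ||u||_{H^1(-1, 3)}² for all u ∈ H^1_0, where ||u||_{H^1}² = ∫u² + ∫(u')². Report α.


α = (16/3 + π^2)/(π^2 + 16)

Coercivity of a(·,·) on H^1_0(-1, 3) means a(u, u) ≥ α ||u||_{H^1}² for every u ∈ H^1_0.
The interval has length L = 4, and Poincaré/coercivity depend only on L. Here a(u, u) = ∫(u')² + (1/3)·∫u².
Here 0 < c = 1/3 < 1. The condition a(u,u) ≥ α||u||_{H^1}² reads (1−α)∫(u')² ≥ (α−c)∫u². Any admissible α is ≤ 1 (rapidly oscillating u have ∫u²/∫(u')² → 0), and α = 1 would force 0 ≥ (1−c)∫u², impossible since c < 1; so 1−α > 0. By the sharp Poincaré inequality on H^1_0 of an interval of length L, ∫(u')² ≥ (π/L)²∫u² with equality for the first sine mode sin(π(x−x₀)/L) (x₀ the left endpoint), so the inequality holds for all u iff (1−α)(π/L)² ≥ α − c, i.e. α ≤ ((π/L)² + c)/((π/L)² + 1) = (1 + c(L/π)²)/(1 + (L/π)²). With (π/L)² = π^2/16 and c = 1/3, the largest admissible constant is α = ((π/L)² + c)/((π/L)² + 1).
Simplifying, α = (16/3 + π^2)/(π^2 + 16).


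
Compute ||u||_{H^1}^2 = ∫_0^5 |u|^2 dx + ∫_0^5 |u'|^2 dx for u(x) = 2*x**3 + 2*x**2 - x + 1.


||u||_{H^1}^2 = 2010460/21

The H^1 norm (squared) on an interval (0, L) is
  ||u||_{H^1}^2 = ∫_0^L u(x)^2 dx + ∫_0^L u'(x)^2 dx.
Compute u'(x) = 6*x**2 + 4*x - 1.
Then u(x)^2 = 4*x**6 + 8*x**5 + 5*x**2 - 2*x + 1 and u'(x)^2 = 36*x**4 + 48*x**3 + 4*x**2 - 8*x + 1.
Integrate each monomial from 0 to 5 using ∫_0^5 c·x^n dx = c·5^(n+1)/(n+1):
  ∫_0^5 u(x)^2 dx = ∫_0^5 (4*x^6 + 8*x^5 + 5*x^2 - 2*x + 1) dx. Term by term:
    ∫_0^5 4*x^6 dx = 312500/7;  ∫_0^5 8*x^5 dx = 62500/3;  ∫_0^5 5*x^2 dx = 625/3;
    ∫_0^5 -2*x dx = -25;  ∫_0^5 1 dx = 5.
  Sum: 312500/7 + 62500/3 + 625/3 − 25 + 5 = 1378955/21.
  ∫_0^5 u'(x)^2 dx = ∫_0^5 (36*x^4 + 48*x^3 + 4*x^2 - 8*x + 1) dx. Term by term:
    ∫_0^5 36*x^4 dx = 22500;  ∫_0^5 48*x^3 dx = 7500;  ∫_0^5 4*x^2 dx = 500/3;
    ∫_0^5 -8*x dx = -100;  ∫_0^5 1 dx = 5.
  Sum: 22500 + 7500 + 500/3 − 100 + 5 = 90215/3.
Adding: ||u||_{H^1}^2 = 1378955/21 + 90215/3 = 2010460/21.


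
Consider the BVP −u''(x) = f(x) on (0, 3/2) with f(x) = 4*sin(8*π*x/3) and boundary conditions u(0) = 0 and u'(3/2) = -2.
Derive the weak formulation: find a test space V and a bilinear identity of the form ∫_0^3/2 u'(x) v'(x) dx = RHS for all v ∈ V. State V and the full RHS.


V = {v ∈ H^1(0, 3/2) : v(0) = 0} (test functions vanish at x = 0 where u is specified); weak form: ∫_0^3/2 u'v' dx = ∫_0^3/2 (4*sin(8*π*x/3)) v dx − 2·v(3/2) for all v ∈ V.

Multiply both sides by a test function v and integrate from 0 to 3/2:
  ∫_0^3/2 −u''(x) v(x) dx = ∫_0^3/2 f(x) v(x) dx.
Integrate the LHS by parts once:
  ∫_0^3/2 −u'' v dx = −[u'(x) v(x)]_0^3/2 + ∫_0^3/2 u'(x) v'(x) dx.
Thus ∫_0^3/2 u'(x) v'(x) dx = ∫_0^3/2 f(x) v(x) dx + [u'(x) v(x)]_0^3/2.
Choose V so that boundary terms are either known or forced to vanish.
Mixed BC: u(0) = 0 (Dirichlet) and u'(3/2) = -2 (Neumann). Define V = {v ∈ H^1(0, 3/2) : v(0) = 0}. Then [u' v]_0^3/2 = u'(3/2)·v(3/2) − u'(0)·0 = − 2·v(3/2).
Weak formulation: find u (satisfying any essential BC) such that ∫_0^3/2 u'(x) v'(x) dx = ∫_0^3/2 f v dx − 2·v(3/2) for all v ∈ V (Dirichlet at 0 absorbed into V; Neumann datum at x = 3/2 contributes the boundary term).
Substituting f(x) = 4*sin(8*π*x/3), the right-hand side is ∫_0^3/2 (4*sin(8*π*x/3)) v dx − 2·v(3/2).


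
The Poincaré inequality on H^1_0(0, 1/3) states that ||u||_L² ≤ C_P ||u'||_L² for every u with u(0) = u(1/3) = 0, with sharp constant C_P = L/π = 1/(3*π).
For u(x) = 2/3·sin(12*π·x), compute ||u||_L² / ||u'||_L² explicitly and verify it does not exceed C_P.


||u||_L² / ||u'||_L² = 1/(12*π) < C_P = 1/(3*π).

u(x) = 2/3·sin(12*π·x), so u'(x) = 8*π*cos(12*π*x).
Writing u(x) = A·sin(kπx/L) with A = 2/3 and k = 4, use ∫_0^L sin²(kπx/L) dx = L/2 and ∫_0^L cos²(kπx/L) dx = L/2.
u² = 4/9·sin²(12*π·x) and (u')² = 64*π^2·cos²(12*π·x), and each of sin², cos² integrates to L/2 = 1/6 over (0, 1/3).
∫_0^1/3 u² dx = 2/27, so ||u||_L² = sqrt(6)/9.
∫_0^1/3 (u')² dx = 32*π^2/3, so ||u'||_L² = 4*sqrt(6)*π/3.
Ratio ||u||_L² / ||u'||_L² = 1/(12*π).
Sharp Poincaré constant on H^1_0(0, 1/3) is C_P = L/π = 1/(3*π), achieved by sin(3*π·x).
This is the k = 4 harmonic; the ratio L/(kπ) is strictly less than C_P = L/π, consistent with the sharp inequality ||u||_L² ≤ C_P ||u'||_L².


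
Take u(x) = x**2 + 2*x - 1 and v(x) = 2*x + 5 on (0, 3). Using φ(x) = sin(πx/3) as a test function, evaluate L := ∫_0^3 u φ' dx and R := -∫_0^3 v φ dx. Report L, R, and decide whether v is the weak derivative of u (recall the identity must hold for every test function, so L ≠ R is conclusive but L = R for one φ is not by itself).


LHS = -30/π, RHS = -48/π. No, v is not the weak derivative of u.

u(x) = x**2 + 2*x - 1, classical derivative u'(x) = 2*x + 2.
φ(x) = sin(πx/3), so φ'(x) = π*cos(π*x/3)/3.
Note φ(0) = φ(3) = 0, so the boundary term u·φ vanishes.
LHS = ∫_0^3 u(x) φ'(x) dx = ∫_0^3 (π*x^2*cos(π*x/3)/3 + 2*π*x*cos(π*x/3)/3 - π*cos(π*x/3)/3) dx. Term by term:
  ∫_0^3 -π*cos(π*x/3)/3 dx = 0;  ∫_0^3 π*x^2*cos(π*x/3)/3 dx = -18/π;  ∫_0^3 2*π*x*cos(π*x/3)/3 dx = -12/π.
Sum: 0 − 18/π − 12/π = -30/π.
So LHS = -30/π.
∫_0^3 v(x) φ(x) dx = ∫_0^3 (2*x*sin(π*x/3) + 5*sin(π*x/3)) dx. Term by term:
  ∫_0^3 5*sin(π*x/3) dx = 30/π;  ∫_0^3 2*x*sin(π*x/3) dx = 18/π.
Sum: 30/π + 18/π = 48/π.
So RHS = -∫_0^3 v(x) φ(x) dx = -48/π.
LHS − RHS = 18/π ≠ 0, so the identity fails.
(For a valid weak derivative the identity must hold for EVERY test function, in particular this one. The failure shows v is NOT the weak derivative of u.)
Correct weak derivative would be u'(x) = 2*x + 2.


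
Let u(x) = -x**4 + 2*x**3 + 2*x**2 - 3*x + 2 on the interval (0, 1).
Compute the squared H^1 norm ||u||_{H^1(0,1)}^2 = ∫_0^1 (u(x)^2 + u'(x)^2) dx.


||u||_{H^1}^2 = 3547/630

The H^1 norm (squared) on an interval (0, L) is
  ||u||_{H^1}^2 = ∫_0^L u(x)^2 dx + ∫_0^L u'(x)^2 dx.
Compute u'(x) = -4*x**3 + 6*x**2 + 4*x - 3.
Then u(x)^2 = x**8 - 4*x**7 + 14*x**5 - 12*x**4 - 4*x**3 + 17*x**2 - 12*x + 4 and u'(x)^2 = 16*x**6 - 48*x**5 + 4*x**4 + 72*x**3 - 20*x**2 - 24*x + 9.
Integrate each monomial from 0 to 1 using ∫_0^1 c·x^n dx = c·1^(n+1)/(n+1):
  ∫_0^1 u(x)^2 dx = ∫_0^1 (x^8 - 4*x^7 + 14*x^5 - 12*x^4 - 4*x^3 + 17*x^2 - 12*x + 4) dx. Term by term:
    ∫_0^1 x^8 dx = 1/9;  ∫_0^1 -4*x^7 dx = -1/2;  ∫_0^1 14*x^5 dx = 7/3;
    ∫_0^1 -12*x^4 dx = -12/5;  ∫_0^1 -4*x^3 dx = -1;  ∫_0^1 17*x^2 dx = 17/3;
    ∫_0^1 -12*x dx = -6;  ∫_0^1 4 dx = 4.
  Sum: 1/9 − 1/2 + 7/3 − 12/5 − 1 + 17/3 − 6 + 4 = 199/90.
  ∫_0^1 u'(x)^2 dx = ∫_0^1 (16*x^6 - 48*x^5 + 4*x^4 + 72*x^3 - 20*x^2 - 24*x + 9) dx. Term by term:
    ∫_0^1 16*x^6 dx = 16/7;  ∫_0^1 -48*x^5 dx = -8;  ∫_0^1 4*x^4 dx = 4/5;
    ∫_0^1 72*x^3 dx = 18;  ∫_0^1 -20*x^2 dx = -20/3;  ∫_0^1 -24*x dx = -12;
    ∫_0^1 9 dx = 9.
  Sum: 16/7 − 8 + 4/5 + 18 − 20/3 − 12 + 9 = 359/105.
Adding: ||u||_{H^1}^2 = 199/90 + 359/105 = 3547/630.


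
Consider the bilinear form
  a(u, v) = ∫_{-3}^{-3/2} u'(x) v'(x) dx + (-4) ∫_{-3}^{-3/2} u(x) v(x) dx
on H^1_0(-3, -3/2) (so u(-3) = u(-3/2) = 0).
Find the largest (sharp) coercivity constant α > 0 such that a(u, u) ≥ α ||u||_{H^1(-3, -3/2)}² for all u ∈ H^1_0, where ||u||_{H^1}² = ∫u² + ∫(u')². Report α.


α = 4*(-9 + π^2)/(9 + 4*π^2)

Coercivity of a(·,·) on H^1_0(-3, -3/2) means a(u, u) ≥ α ||u||_{H^1}² for every u ∈ H^1_0.
The interval has length L = 3/2, and Poincaré/coercivity depend only on L. Here a(u, u) = ∫(u')² + (-4)·∫u².
Here c = -4 < 0 with |c| < (π/L)² = 4*π^2/9, so coercivity still holds. The condition a(u,u) ≥ α||u||_{H^1}² reads (1−α)∫(u')² ≥ (α−c)∫u². Any admissible α is ≤ 1 (rapidly oscillating u have ∫u²/∫(u')² → 0), and α = 1 would force 0 ≥ (1−c)∫u², impossible since c < 1; so 1−α > 0. By the sharp Poincaré inequality on H^1_0 of an interval of length L, ∫(u')² ≥ (π/L)²∫u² with equality for the first sine mode sin(π(x−x₀)/L) (x₀ the left endpoint), so the inequality holds for all u iff (1−α)(π/L)² ≥ α − c, i.e. α ≤ ((π/L)² + c)/((π/L)² + 1) = (1 + c(L/π)²)/(1 + (L/π)²). (Direct route, valid since c ≤ 0: Poincaré gives c∫u² ≥ c(L/π)²∫(u')², so a(u,u) ≥ (1 + c(L/π)²)∫(u')², while ||u||_{H^1}² ≤ (1 + (L/π)²)∫(u')²; dividing yields the same α.) With (π/L)² = 4*π^2/9 and c = -4, the largest admissible constant is α = ((π/L)² + c)/((π/L)² + 1).
Simplifying, α = 4*(-9 + π^2)/(9 + 4*π^2).


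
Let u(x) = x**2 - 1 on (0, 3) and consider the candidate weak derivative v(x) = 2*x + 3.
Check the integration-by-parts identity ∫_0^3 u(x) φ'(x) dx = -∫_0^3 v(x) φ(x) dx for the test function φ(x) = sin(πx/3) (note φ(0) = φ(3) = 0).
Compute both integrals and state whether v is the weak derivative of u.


LHS = -18/π, RHS = -36/π. No, v is not the weak derivative of u.

u(x) = x**2 - 1, classical derivative u'(x) = 2*x.
φ(x) = sin(πx/3), so φ'(x) = π*cos(π*x/3)/3.
Note φ(0) = φ(3) = 0, so the boundary term u·φ vanishes.
LHS = ∫_0^3 u(x) φ'(x) dx = ∫_0^3 (π*x^2*cos(π*x/3)/3 - π*cos(π*x/3)/3) dx. Term by term:
  ∫_0^3 -π*cos(π*x/3)/3 dx = 0;  ∫_0^3 π*x^2*cos(π*x/3)/3 dx = -18/π.
Sum: 0 − 18/π = -18/π.
So LHS = -18/π.
∫_0^3 v(x) φ(x) dx = ∫_0^3 (2*x*sin(π*x/3) + 3*sin(π*x/3)) dx. Term by term:
  ∫_0^3 3*sin(π*x/3) dx = 18/π;  ∫_0^3 2*x*sin(π*x/3) dx = 18/π.
Sum: 18/π + 18/π = 36/π.
So RHS = -∫_0^3 v(x) φ(x) dx = -36/π.
LHS − RHS = 18/π ≠ 0, so the identity fails.
(For a valid weak derivative the identity must hold for EVERY test function, in particular this one. The failure shows v is NOT the weak derivative of u.)
Correct weak derivative would be u'(x) = 2*x.


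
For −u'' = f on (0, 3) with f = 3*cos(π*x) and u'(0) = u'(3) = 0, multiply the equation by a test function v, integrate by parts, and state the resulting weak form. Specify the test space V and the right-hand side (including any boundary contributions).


V = H^1(0, 3) (no boundary constraint on v; u is determined up to an additive constant); weak form: ∫_0^3 u'v' dx = ∫_0^3 (3*cos(π*x)) v dx for all v ∈ V.

Multiply both sides by a test function v and integrate from 0 to 3:
  ∫_0^3 −u''(x) v(x) dx = ∫_0^3 f(x) v(x) dx.
Integrate the LHS by parts once:
  ∫_0^3 −u'' v dx = −[u'(x) v(x)]_0^3 + ∫_0^3 u'(x) v'(x) dx.
Thus ∫_0^3 u'(x) v'(x) dx = ∫_0^3 f(x) v(x) dx + [u'(x) v(x)]_0^3.
Choose V so that boundary terms are either known or forced to vanish.
u has homogeneous Neumann: u'(0) = u'(3) = 0. So [u' v]_0^3 = 0·v(3) − 0·v(0) = 0 for any v; take V = H^1(0, 3).
Weak formulation: find u (satisfying any essential BC) such that ∫_0^3 u'(x) v'(x) dx = ∫_0^3 f v dx for all v ∈ V (homogeneous Neumann, so boundary terms vanish).
Substituting f(x) = 3*cos(π*x), the right-hand side is ∫_0^3 (3*cos(π*x)) v dx.
Compatibility check (pure Neumann): taking v ≡ 1 ∈ V gives 0 = ∫_0^3 f dx + (0) − (0), i.e. ∫_0^3 f dx must equal u'(0) − u'(3) = 0. Indeed ∫_0^3 (3*cos(π*x)) dx = 0, so the data are compatible. The solution is then unique only up to an additive constant (fix it e.g. by requiring ∫_0^3 u dx = 0).


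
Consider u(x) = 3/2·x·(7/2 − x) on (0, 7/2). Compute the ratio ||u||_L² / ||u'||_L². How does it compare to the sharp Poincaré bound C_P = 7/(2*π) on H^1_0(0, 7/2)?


||u||_L² / ||u'||_L² = 7*sqrt(10)/20 < C_P = 7/(2*π).

u(x) = 3/2·x·(7/2 − x), so u'(x) = 21/4 - 3*x.
u(x) = 3/2·x·(7/2 − x) vanishes at x = 0 and x = 7/2, so u ∈ H^1_0(0, 7/2). Differentiate via the product rule and integrate the resulting polynomials term by term.
  ∫_0^7/2 u² dx = ∫_0^7/2 (9*x^4/4 - 63*x^3/4 + 441*x^2/16) dx. Term by term:
    ∫_0^7/2 9*x^4/4 dx = 151263/640;  ∫_0^7/2 -63*x^3/4 dx = -151263/256;  ∫_0^7/2 441*x^2/16 dx = 50421/128.
  Sum: 151263/640 − 151263/256 + 50421/128 = 50421/1280.
  ∫_0^7/2 (u')² dx = ∫_0^7/2 (9*x^2 - 63*x/2 + 441/16) dx. Term by term:
    ∫_0^7/2 9*x^2 dx = 1029/8;  ∫_0^7/2 -63*x/2 dx = -3087/16;  ∫_0^7/2 441/16 dx = 3087/32.
  Sum: 1029/8 − 3087/16 + 3087/32 = 1029/32.
∫_0^7/2 u² dx = 50421/1280, so ||u||_L² = 49*sqrt(105)/80.
∫_0^7/2 (u')² dx = 1029/32, so ||u'||_L² = 7*sqrt(42)/8.
Ratio ||u||_L² / ||u'||_L² = 7*sqrt(10)/20.
Sharp Poincaré constant on H^1_0(0, 7/2) is C_P = L/π = 7/(2*π), achieved by sin(2*π/7·x).
A polynomial bump cannot attain the sharp Poincaré constant (only the first sine eigenfunction does), so the ratio is strictly less than C_P, consistent with ||u||_L² ≤ C_P ||u'||_L².


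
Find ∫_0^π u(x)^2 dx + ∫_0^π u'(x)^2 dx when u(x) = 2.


||u||_{H^1(0,π)}^2 = 4*π

u'(x) = 0.
Expand u² and (u')² and integrate term by term on (0, π), using: for integers n ≥ 1, ∫_0^π sin²(nx) dx = ∫_0^π cos²(nx) dx = π/2; for n ≠ n', ∫_0^π sin(nx)sin(n'x) dx = ∫_0^π cos(nx)cos(n'x) dx = 0; and by product-to-sum, ∫_0^π sin(nx)cos(n'x) dx = ½∫_0^π [sin((n+n')x) + sin((n−n')x)] dx, which is 0 when n+n' is even and 2n/(n²−n'²) when n+n' is odd (it need not vanish on (0, π)). For the constant mode: ∫_0^π 1 dx = π, ∫_0^π cos(nx) dx = 0, ∫_0^π sin(nx) dx = (1−(−1)^n)/n.
  u² squared terms: (2)²·∫1 dx = 4·π = 4*π.
  So ∫_0^π u² dx = 4*π.
  u' ≡ 0, so ∫_0^π (u')² dx = 0.
||u||_{H^1}^2 = (4*π) + (0) = 4*π.


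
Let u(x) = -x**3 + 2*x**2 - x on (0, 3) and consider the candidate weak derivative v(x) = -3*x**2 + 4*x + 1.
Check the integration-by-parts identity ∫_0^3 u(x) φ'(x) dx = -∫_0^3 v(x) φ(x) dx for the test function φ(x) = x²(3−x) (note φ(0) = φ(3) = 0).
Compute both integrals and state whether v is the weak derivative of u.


LHS = 621/20, RHS = 351/20. No, v is not the weak derivative of u.

u(x) = -x**3 + 2*x**2 - x, classical derivative u'(x) = -3*x**2 + 4*x - 1.
φ(x) = x²(3−x), so φ'(x) = 3*x*(2 - x).
Note φ(0) = φ(3) = 0, so the boundary term u·φ vanishes.
LHS = ∫_0^3 u(x) φ'(x) dx = ∫_0^3 (3*x^5 - 12*x^4 + 15*x^3 - 6*x^2) dx. Term by term:
  ∫_0^3 3*x^5 dx = 729/2;  ∫_0^3 -12*x^4 dx = -2916/5;  ∫_0^3 15*x^3 dx = 1215/4;
  ∫_0^3 -6*x^2 dx = -54.
Sum: 729/2 − 2916/5 + 1215/4 − 54 = 621/20.
So LHS = 621/20.
∫_0^3 v(x) φ(x) dx = ∫_0^3 (3*x^5 - 13*x^4 + 11*x^3 + 3*x^2) dx. Term by term:
  ∫_0^3 3*x^5 dx = 729/2;  ∫_0^3 -13*x^4 dx = -3159/5;  ∫_0^3 11*x^3 dx = 891/4;
  ∫_0^3 3*x^2 dx = 27.
Sum: 729/2 − 3159/5 + 891/4 + 27 = -351/20.
So RHS = -∫_0^3 v(x) φ(x) dx = 351/20.
LHS − RHS = 27/2 ≠ 0, so the identity fails.
(For a valid weak derivative the identity must hold for EVERY test function, in particular this one. The failure shows v is NOT the weak derivative of u.)
Correct weak derivative would be u'(x) = -3*x**2 + 4*x - 1.


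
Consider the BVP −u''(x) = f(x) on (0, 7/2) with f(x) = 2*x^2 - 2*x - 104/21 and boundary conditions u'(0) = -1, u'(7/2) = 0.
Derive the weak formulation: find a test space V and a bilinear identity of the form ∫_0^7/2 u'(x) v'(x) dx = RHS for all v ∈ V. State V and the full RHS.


V = H^1(0, 7/2) (v unrestricted at boundary; u is determined up to an additive constant); weak form: ∫_0^7/2 u'v' dx = ∫_0^7/2 (2*x^2 - 2*x - 104/21) v dx + v(0) for all v ∈ V.

Multiply both sides by a test function v and integrate from 0 to 7/2:
  ∫_0^7/2 −u''(x) v(x) dx = ∫_0^7/2 f(x) v(x) dx.
Integrate the LHS by parts once:
  ∫_0^7/2 −u'' v dx = −[u'(x) v(x)]_0^7/2 + ∫_0^7/2 u'(x) v'(x) dx.
Thus ∫_0^7/2 u'(x) v'(x) dx = ∫_0^7/2 f(x) v(x) dx + [u'(x) v(x)]_0^7/2.
Choose V so that boundary terms are either known or forced to vanish.
u has inhomogeneous Neumann u'(0) = -1, u'(7/2) = 0. [u' v]_0^7/2 = (0)·v(7/2) − (-1)·v(0) = v(0). Take V = H^1(0, 7/2); boundary term becomes part of RHS.
Weak formulation: find u (satisfying any essential BC) such that ∫_0^7/2 u'(x) v'(x) dx = ∫_0^7/2 f v dx + v(0) for all v ∈ V (Neumann data are natural BCs: they enter the RHS as boundary terms).
Substituting f(x) = 2*x^2 - 2*x - 104/21, the right-hand side is ∫_0^7/2 (2*x^2 - 2*x - 104/21) v dx + v(0).
Compatibility check (pure Neumann): taking v ≡ 1 ∈ V gives 0 = ∫_0^7/2 f dx + (0) − (-1), i.e. ∫_0^7/2 f dx must equal u'(0) − u'(7/2) = -1. Indeed ∫_0^7/2 (2*x^2 - 2*x - 104/21) dx = -1, so the data are compatible. The solution is then unique only up to an additive constant (fix it e.g. by requiring ∫_0^7/2 u dx = 0).


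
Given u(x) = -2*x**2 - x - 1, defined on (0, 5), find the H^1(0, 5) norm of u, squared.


||u||_{H^1}^2 = 4135

The H^1 norm (squared) on an interval (0, L) is
  ||u||_{H^1}^2 = ∫_0^L u(x)^2 dx + ∫_0^L u'(x)^2 dx.
Compute u'(x) = -4*x - 1.
Then u(x)^2 = 4*x**4 + 4*x**3 + 5*x**2 + 2*x + 1 and u'(x)^2 = 16*x**2 + 8*x + 1.
Integrate each monomial from 0 to 5 using ∫_0^5 c·x^n dx = c·5^(n+1)/(n+1):
  ∫_0^5 u(x)^2 dx = ∫_0^5 (4*x^4 + 4*x^3 + 5*x^2 + 2*x + 1) dx. Term by term:
    ∫_0^5 4*x^4 dx = 2500;  ∫_0^5 4*x^3 dx = 625;  ∫_0^5 5*x^2 dx = 625/3;
    ∫_0^5 2*x dx = 25;  ∫_0^5 1 dx = 5.
  Sum: 2500 + 625 + 625/3 + 25 + 5 = 10090/3.
  ∫_0^5 u'(x)^2 dx = ∫_0^5 (16*x^2 + 8*x + 1) dx. Term by term:
    ∫_0^5 16*x^2 dx = 2000/3;  ∫_0^5 8*x dx = 100;  ∫_0^5 1 dx = 5.
  Sum: 2000/3 + 100 + 5 = 2315/3.
Adding: ||u||_{H^1}^2 = 10090/3 + 2315/3 = 4135.


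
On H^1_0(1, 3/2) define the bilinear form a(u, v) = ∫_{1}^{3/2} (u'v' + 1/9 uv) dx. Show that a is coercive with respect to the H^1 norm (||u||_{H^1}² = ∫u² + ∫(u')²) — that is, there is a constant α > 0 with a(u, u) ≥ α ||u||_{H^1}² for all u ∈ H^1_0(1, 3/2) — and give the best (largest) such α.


α = (1 + 36*π^2)/(9*(1 + 4*π^2))

Coercivity of a(·,·) on H^1_0(1, 3/2) means a(u, u) ≥ α ||u||_{H^1}² for every u ∈ H^1_0.
The interval has length L = 1/2, and Poincaré/coercivity depend only on L. Here a(u, u) = ∫(u')² + (1/9)·∫u².
Here 0 < c = 1/9 < 1. The condition a(u,u) ≥ α||u||_{H^1}² reads (1−α)∫(u')² ≥ (α−c)∫u². Any admissible α is ≤ 1 (rapidly oscillating u have ∫u²/∫(u')² → 0), and α = 1 would force 0 ≥ (1−c)∫u², impossible since c < 1; so 1−α > 0. By the sharp Poincaré inequality on H^1_0 of an interval of length L, ∫(u')² ≥ (π/L)²∫u² with equality for the first sine mode sin(π(x−x₀)/L) (x₀ the left endpoint), so the inequality holds for all u iff (1−α)(π/L)² ≥ α − c, i.e. α ≤ ((π/L)² + c)/((π/L)² + 1) = (1 + c(L/π)²)/(1 + (L/π)²). With (π/L)² = 4*π^2 and c = 1/9, the largest admissible constant is α = ((π/L)² + c)/((π/L)² + 1).
Simplifying, α = (1 + 36*π^2)/(9*(1 + 4*π^2)).


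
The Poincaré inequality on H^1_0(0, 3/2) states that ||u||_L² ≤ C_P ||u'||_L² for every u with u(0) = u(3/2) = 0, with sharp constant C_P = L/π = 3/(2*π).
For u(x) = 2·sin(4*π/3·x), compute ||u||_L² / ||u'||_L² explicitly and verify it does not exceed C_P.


||u||_L² / ||u'||_L² = 3/(4*π) < C_P = 3/(2*π).

u(x) = 2·sin(4*π/3·x), so u'(x) = 8*π*cos(4*π*x/3)/3.
Writing u(x) = A·sin(kπx/L) with A = 2 and k = 2, use ∫_0^L sin²(kπx/L) dx = L/2 and ∫_0^L cos²(kπx/L) dx = L/2.
u² = 4·sin²(4*π/3·x) and (u')² = 64*π^2/9·cos²(4*π/3·x), and each of sin², cos² integrates to L/2 = 3/4 over (0, 3/2).
∫_0^3/2 u² dx = 3, so ||u||_L² = sqrt(3).
∫_0^3/2 (u')² dx = 16*π^2/3, so ||u'||_L² = 4*sqrt(3)*π/3.
Ratio ||u||_L² / ||u'||_L² = 3/(4*π).
Sharp Poincaré constant on H^1_0(0, 3/2) is C_P = L/π = 3/(2*π), achieved by sin(2*π/3·x).
This is the k = 2 harmonic; the ratio L/(kπ) is strictly less than C_P = L/π, consistent with the sharp inequality ||u||_L² ≤ C_P ||u'||_L².


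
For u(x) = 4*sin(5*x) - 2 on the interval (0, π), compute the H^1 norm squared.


||u||_{H^1(0,π)}^2 = -32/5 + 212*π

u'(x) = 20*cos(5*x).
Expand u² and (u')² and integrate term by term on (0, π), using: for integers n ≥ 1, ∫_0^π sin²(nx) dx = ∫_0^π cos²(nx) dx = π/2; for n ≠ n', ∫_0^π sin(nx)sin(n'x) dx = ∫_0^π cos(nx)cos(n'x) dx = 0; and by product-to-sum, ∫_0^π sin(nx)cos(n'x) dx = ½∫_0^π [sin((n+n')x) + sin((n−n')x)] dx, which is 0 when n+n' is even and 2n/(n²−n'²) when n+n' is odd (it need not vanish on (0, π)). For the constant mode: ∫_0^π 1 dx = π, ∫_0^π cos(nx) dx = 0, ∫_0^π sin(nx) dx = (1−(−1)^n)/n.
  u² squared terms: (-2)²·∫1 dx = 4·π = 4*π;  (4)²·∫sin(5x)² dx = 16·π/2 = 8*π.
  u² cross terms: 2·(-2)·(4)·∫1·sin(5x) dx = -16·(2/5) = -32/5.
  So ∫_0^π u² dx = 4*π + 8*π − 32/5 = -32/5 + 12*π.
  (u')² squared terms: (20)²·∫cos(5x)² dx = 400·π/2 = 200*π.
  So ∫_0^π (u')² dx = 200*π.
||u||_{H^1}^2 = (-32/5 + 12*π) + (200*π) = -32/5 + 212*π.


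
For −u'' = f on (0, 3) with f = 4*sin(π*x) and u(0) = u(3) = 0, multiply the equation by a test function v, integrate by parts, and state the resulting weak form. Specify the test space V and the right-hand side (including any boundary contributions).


V = H^1_0(0, 3) (so v(0) = v(3) = 0); weak form: ∫_0^3 u'v' dx = ∫_0^3 (4*sin(π*x)) v dx for all v ∈ V.

Multiply both sides by a test function v and integrate from 0 to 3:
  ∫_0^3 −u''(x) v(x) dx = ∫_0^3 f(x) v(x) dx.
Integrate the LHS by parts once:
  ∫_0^3 −u'' v dx = −[u'(x) v(x)]_0^3 + ∫_0^3 u'(x) v'(x) dx.
Thus ∫_0^3 u'(x) v'(x) dx = ∫_0^3 f(x) v(x) dx + [u'(x) v(x)]_0^3.
Choose V so that boundary terms are either known or forced to vanish.
u is Dirichlet: u(0) = u(3) = 0. Let V = H^1_0(0, 3); then v(0) = v(3) = 0, and [u' v]_0^3 = 0.
Weak formulation: find u (satisfying any essential BC) such that ∫_0^3 u'(x) v'(x) dx = ∫_0^3 f v dx for all v ∈ V.
Substituting f(x) = 4*sin(π*x), the right-hand side is ∫_0^3 (4*sin(π*x)) v dx.


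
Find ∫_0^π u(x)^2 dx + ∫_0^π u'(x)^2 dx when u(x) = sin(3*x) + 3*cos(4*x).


||u||_{H^1(0,π)}^2 = -612/7 + 163*π/2

u'(x) = -12*sin(4*x) + 3*cos(3*x).
Expand u² and (u')² and integrate term by term on (0, π), using: for integers n ≥ 1, ∫_0^π sin²(nx) dx = ∫_0^π cos²(nx) dx = π/2; for n ≠ n', ∫_0^π sin(nx)sin(n'x) dx = ∫_0^π cos(nx)cos(n'x) dx = 0; and by product-to-sum, ∫_0^π sin(nx)cos(n'x) dx = ½∫_0^π [sin((n+n')x) + sin((n−n')x)] dx, which is 0 when n+n' is even and 2n/(n²−n'²) when n+n' is odd (it need not vanish on (0, π)).
  u² squared terms: (3)²·∫cos(4x)² dx = 9·π/2 = 9*π/2;  (1)²·∫sin(3x)² dx = 1·π/2 = π/2.
  u² cross terms: 2·(3)·(1)·∫cos(4x)·sin(3x) dx = 6·(-6/7) = -36/7.
  So ∫_0^π u² dx = 9*π/2 + π/2 − 36/7 = -36/7 + 5*π.
  (u')² squared terms: (-12)²·∫sin(4x)² dx = 144·π/2 = 72*π;  (3)²·∫cos(3x)² dx = 9·π/2 = 9*π/2.
  (u')² cross terms: 2·(-12)·(3)·∫sin(4x)·cos(3x) dx = -72·(8/7) = -576/7.
  So ∫_0^π (u')² dx = 72*π + 9*π/2 − 576/7 = -576/7 + 153*π/2.
||u||_{H^1}^2 = (-36/7 + 5*π) + (-576/7 + 153*π/2) = -612/7 + 163*π/2.


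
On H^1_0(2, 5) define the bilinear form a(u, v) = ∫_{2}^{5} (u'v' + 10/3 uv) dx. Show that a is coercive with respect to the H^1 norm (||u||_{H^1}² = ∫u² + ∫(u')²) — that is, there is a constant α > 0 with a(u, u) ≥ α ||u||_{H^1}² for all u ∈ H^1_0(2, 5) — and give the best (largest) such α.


α = 1

Coercivity of a(·,·) on H^1_0(2, 5) means a(u, u) ≥ α ||u||_{H^1}² for every u ∈ H^1_0.
The interval has length L = 3, and Poincaré/coercivity depend only on L. Here a(u, u) = ∫(u')² + (10/3)·∫u².
Here c = 10/3 ≥ 1, so a(u,u) = ∫(u')² + c∫u² ≥ ∫(u')² + ∫u² = ||u||_{H^1}², i.e. α = 1 works. No larger α is possible: a(u,u) ≥ α||u||_{H^1}² means (1−α)∫(u')² ≥ (α−c)∫u², and for the modes u_n = sin(nπ(x−x₀)/L) (x₀ the left endpoint) one has ∫u_n²/∫(u_n')² = (L/(nπ))² → 0, so a(u_n,u_n)/||u_n||_{H^1}² → 1. Hence the optimal constant is α = 1.
Therefore α = 1.


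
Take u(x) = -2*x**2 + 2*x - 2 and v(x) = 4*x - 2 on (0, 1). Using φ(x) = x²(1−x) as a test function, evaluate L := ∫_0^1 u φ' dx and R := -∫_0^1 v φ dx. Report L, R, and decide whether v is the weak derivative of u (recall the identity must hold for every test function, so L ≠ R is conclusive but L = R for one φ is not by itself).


LHS = 1/30, RHS = -1/30. No, v is not the weak derivative of u.

u(x) = -2*x**2 + 2*x - 2, classical derivative u'(x) = 2 - 4*x.
φ(x) = x²(1−x), so φ'(x) = x*(2 - 3*x).
Note φ(0) = φ(1) = 0, so the boundary term u·φ vanishes.
LHS = ∫_0^1 u(x) φ'(x) dx = ∫_0^1 (6*x^4 - 10*x^3 + 10*x^2 - 4*x) dx. Term by term:
  ∫_0^1 6*x^4 dx = 6/5;  ∫_0^1 -10*x^3 dx = -5/2;  ∫_0^1 10*x^2 dx = 10/3;
  ∫_0^1 -4*x dx = -2.
Sum: 6/5 − 5/2 + 10/3 − 2 = 1/30.
So LHS = 1/30.
∫_0^1 v(x) φ(x) dx = ∫_0^1 (-4*x^4 + 6*x^3 - 2*x^2) dx. Term by term:
  ∫_0^1 -4*x^4 dx = -4/5;  ∫_0^1 6*x^3 dx = 3/2;  ∫_0^1 -2*x^2 dx = -2/3.
Sum: -4/5 + 3/2 − 2/3 = 1/30.
So RHS = -∫_0^1 v(x) φ(x) dx = -1/30.
LHS − RHS = 1/15 ≠ 0, so the identity fails.
(For a valid weak derivative the identity must hold for EVERY test function, in particular this one. The failure shows v is NOT the weak derivative of u.)
Correct weak derivative would be u'(x) = 2 - 4*x.


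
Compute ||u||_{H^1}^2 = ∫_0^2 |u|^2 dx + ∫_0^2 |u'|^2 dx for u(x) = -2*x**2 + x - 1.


||u||_{H^1}^2 = 248/5

The H^1 norm (squared) on an interval (0, L) is
  ||u||_{H^1}^2 = ∫_0^L u(x)^2 dx + ∫_0^L u'(x)^2 dx.
Compute u'(x) = 1 - 4*x.
Then u(x)^2 = 4*x**4 - 4*x**3 + 5*x**2 - 2*x + 1 and u'(x)^2 = 16*x**2 - 8*x + 1.
Integrate each monomial from 0 to 2 using ∫_0^2 c·x^n dx = c·2^(n+1)/(n+1):
  ∫_0^2 u(x)^2 dx = ∫_0^2 (4*x^4 - 4*x^3 + 5*x^2 - 2*x + 1) dx. Term by term:
    ∫_0^2 4*x^4 dx = 128/5;  ∫_0^2 -4*x^3 dx = -16;  ∫_0^2 5*x^2 dx = 40/3;
    ∫_0^2 -2*x dx = -4;  ∫_0^2 1 dx = 2.
  Sum: 128/5 − 16 + 40/3 − 4 + 2 = 314/15.
  ∫_0^2 u'(x)^2 dx = ∫_0^2 (16*x^2 - 8*x + 1) dx. Term by term:
    ∫_0^2 16*x^2 dx = 128/3;  ∫_0^2 -8*x dx = -16;  ∫_0^2 1 dx = 2.
  Sum: 128/3 − 16 + 2 = 86/3.
Adding: ||u||_{H^1}^2 = 314/15 + 86/3 = 248/5.


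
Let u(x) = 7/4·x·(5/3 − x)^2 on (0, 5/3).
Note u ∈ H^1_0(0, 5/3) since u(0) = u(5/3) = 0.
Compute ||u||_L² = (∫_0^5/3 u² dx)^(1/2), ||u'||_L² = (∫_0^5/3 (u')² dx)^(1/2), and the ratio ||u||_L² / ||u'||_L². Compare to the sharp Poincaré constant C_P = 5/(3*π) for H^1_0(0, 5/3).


||u||_L² / ||u'||_L² = 5*sqrt(14)/42 < C_P = 5/(3*π).

u(x) = 7/4·x·(5/3 − x)^2, so u'(x) = 21*x^2/4 - 35*x/3 + 175/36.
u(x) = 7/4·x·(5/3 − x)^2 vanishes at x = 0 and x = 5/3, so u ∈ H^1_0(0, 5/3). Differentiate via the product rule and integrate the resulting polynomials term by term.
  ∫_0^5/3 u² dx = ∫_0^5/3 (49*x^6/16 - 245*x^5/12 + 1225*x^4/24 - 6125*x^3/108 + 30625*x^2/1296) dx. Term by term:
    ∫_0^5/3 49*x^6/16 dx = 546875/34992;  ∫_0^5/3 -245*x^5/12 dx = -3828125/52488;  ∫_0^5/3 1225*x^4/24 dx = 765625/5832;
    ∫_0^5/3 -6125*x^3/108 dx = -3828125/34992;  ∫_0^5/3 30625*x^2/1296 dx = 3828125/104976.
  Sum: 546875/34992 − 3828125/52488 + 765625/5832 − 3828125/34992 + 3828125/104976 = 109375/104976.
  ∫_0^5/3 (u')² dx = ∫_0^5/3 (441*x^4/16 - 245*x^3/2 + 13475*x^2/72 - 6125*x/54 + 30625/1296) dx. Term by term:
    ∫_0^5/3 441*x^4/16 dx = 30625/432;  ∫_0^5/3 -245*x^3/2 dx = -153125/648;  ∫_0^5/3 13475*x^2/72 dx = 1684375/5832;
    ∫_0^5/3 -6125*x/54 dx = -153125/972;  ∫_0^5/3 30625/1296 dx = 153125/3888.
  Sum: 30625/432 − 153125/648 + 1684375/5832 − 153125/972 + 153125/3888 = 30625/5832.
∫_0^5/3 u² dx = 109375/104976, so ||u||_L² = 125*sqrt(7)/324.
∫_0^5/3 (u')² dx = 30625/5832, so ||u'||_L² = 175*sqrt(2)/108.
Ratio ||u||_L² / ||u'||_L² = 5*sqrt(14)/42.
Sharp Poincaré constant on H^1_0(0, 5/3) is C_P = L/π = 5/(3*π), achieved by sin(3*π/5·x).
A polynomial bump cannot attain the sharp Poincaré constant (only the first sine eigenfunction does), so the ratio is strictly less than C_P, consistent with ||u||_L² ≤ C_P ||u'||_L².


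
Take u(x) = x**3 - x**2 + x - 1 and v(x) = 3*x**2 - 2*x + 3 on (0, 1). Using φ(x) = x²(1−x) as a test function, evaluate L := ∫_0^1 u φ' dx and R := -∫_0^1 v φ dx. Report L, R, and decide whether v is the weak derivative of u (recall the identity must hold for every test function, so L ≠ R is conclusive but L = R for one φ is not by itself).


LHS = -1/12, RHS = -1/4. No, v is not the weak derivative of u.

u(x) = x**3 - x**2 + x - 1, classical derivative u'(x) = 3*x**2 - 2*x + 1.
φ(x) = x²(1−x), so φ'(x) = x*(2 - 3*x).
Note φ(0) = φ(1) = 0, so the boundary term u·φ vanishes.
LHS = ∫_0^1 u(x) φ'(x) dx = ∫_0^1 (-3*x^5 + 5*x^4 - 5*x^3 + 5*x^2 - 2*x) dx. Term by term:
  ∫_0^1 -3*x^5 dx = -1/2;  ∫_0^1 5*x^4 dx = 1;  ∫_0^1 -5*x^3 dx = -5/4;
  ∫_0^1 5*x^2 dx = 5/3;  ∫_0^1 -2*x dx = -1.
Sum: -1/2 + 1 − 5/4 + 5/3 − 1 = -1/12.
So LHS = -1/12.
∫_0^1 v(x) φ(x) dx = ∫_0^1 (-3*x^5 + 5*x^4 - 5*x^3 + 3*x^2) dx. Term by term:
  ∫_0^1 -3*x^5 dx = -1/2;  ∫_0^1 5*x^4 dx = 1;  ∫_0^1 -5*x^3 dx = -5/4;
  ∫_0^1 3*x^2 dx = 1.
Sum: -1/2 + 1 − 5/4 + 1 = 1/4.
So RHS = -∫_0^1 v(x) φ(x) dx = -1/4.
LHS − RHS = 1/6 ≠ 0, so the identity fails.
(For a valid weak derivative the identity must hold for EVERY test function, in particular this one. The failure shows v is NOT the weak derivative of u.)
Correct weak derivative would be u'(x) = 3*x**2 - 2*x + 1.


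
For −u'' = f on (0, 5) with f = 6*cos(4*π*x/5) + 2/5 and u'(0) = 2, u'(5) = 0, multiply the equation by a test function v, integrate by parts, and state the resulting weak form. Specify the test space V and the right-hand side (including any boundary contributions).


V = H^1(0, 5) (v unrestricted at boundary; u is determined up to an additive constant); weak form: ∫_0^5 u'v' dx = ∫_0^5 (6*cos(4*π*x/5) + 2/5) v dx − 2·v(0) for all v ∈ V.

Multiply both sides by a test function v and integrate from 0 to 5:
  ∫_0^5 −u''(x) v(x) dx = ∫_0^5 f(x) v(x) dx.
Integrate the LHS by parts once:
  ∫_0^5 −u'' v dx = −[u'(x) v(x)]_0^5 + ∫_0^5 u'(x) v'(x) dx.
Thus ∫_0^5 u'(x) v'(x) dx = ∫_0^5 f(x) v(x) dx + [u'(x) v(x)]_0^5.
Choose V so that boundary terms are either known or forced to vanish.
u has inhomogeneous Neumann u'(0) = 2, u'(5) = 0. [u' v]_0^5 = (0)·v(5) − (2)·v(0) = − 2·v(0). Take V = H^1(0, 5); boundary term becomes part of RHS.
Weak formulation: find u (satisfying any essential BC) such that ∫_0^5 u'(x) v'(x) dx = ∫_0^5 f v dx − 2·v(0) for all v ∈ V (Neumann data are natural BCs: they enter the RHS as boundary terms).
Substituting f(x) = 6*cos(4*π*x/5) + 2/5, the right-hand side is ∫_0^5 (6*cos(4*π*x/5) + 2/5) v dx − 2·v(0).
Compatibility check (pure Neumann): taking v ≡ 1 ∈ V gives 0 = ∫_0^5 f dx + (0) − (2), i.e. ∫_0^5 f dx must equal u'(0) − u'(5) = 2. Indeed ∫_0^5 (6*cos(4*π*x/5) + 2/5) dx = 2, so the data are compatible. The solution is then unique only up to an additive constant (fix it e.g. by requiring ∫_0^5 u dx = 0).


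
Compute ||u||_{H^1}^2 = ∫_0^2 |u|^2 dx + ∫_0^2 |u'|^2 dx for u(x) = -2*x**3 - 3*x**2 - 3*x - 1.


||u||_{H^1}^2 = 44728/35

The H^1 norm (squared) on an interval (0, L) is
  ||u||_{H^1}^2 = ∫_0^L u(x)^2 dx + ∫_0^L u'(x)^2 dx.
Compute u'(x) = -6*x**2 - 6*x - 3.
Then u(x)^2 = 4*x**6 + 12*x**5 + 21*x**4 + 22*x**3 + 15*x**2 + 6*x + 1 and u'(x)^2 = 36*x**4 + 72*x**3 + 72*x**2 + 36*x + 9.
Integrate each monomial from 0 to 2 using ∫_0^2 c·x^n dx = c·2^(n+1)/(n+1):
  ∫_0^2 u(x)^2 dx = ∫_0^2 (4*x^6 + 12*x^5 + 21*x^4 + 22*x^3 + 15*x^2 + 6*x + 1) dx. Term by term:
    ∫_0^2 4*x^6 dx = 512/7;  ∫_0^2 12*x^5 dx = 128;  ∫_0^2 21*x^4 dx = 672/5;
    ∫_0^2 22*x^3 dx = 88;  ∫_0^2 15*x^2 dx = 40;  ∫_0^2 6*x dx = 12;
    ∫_0^2 1 dx = 2.
  Sum: 512/7 + 128 + 672/5 + 88 + 40 + 12 + 2 = 16714/35.
  ∫_0^2 u'(x)^2 dx = ∫_0^2 (36*x^4 + 72*x^3 + 72*x^2 + 36*x + 9) dx. Term by term:
    ∫_0^2 36*x^4 dx = 1152/5;  ∫_0^2 72*x^3 dx = 288;  ∫_0^2 72*x^2 dx = 192;
    ∫_0^2 36*x dx = 72;  ∫_0^2 9 dx = 18.
  Sum: 1152/5 + 288 + 192 + 72 + 18 = 4002/5.
Adding: ||u||_{H^1}^2 = 16714/35 + 4002/5 = 44728/35.


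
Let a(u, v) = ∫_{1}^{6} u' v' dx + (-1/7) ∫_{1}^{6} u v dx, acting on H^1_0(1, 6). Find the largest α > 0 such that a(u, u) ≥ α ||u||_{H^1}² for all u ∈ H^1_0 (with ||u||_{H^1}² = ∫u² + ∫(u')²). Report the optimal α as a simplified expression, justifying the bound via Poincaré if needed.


α = (-25/7 + π^2)/(π^2 + 25)

Coercivity of a(·,·) on H^1_0(1, 6) means a(u, u) ≥ α ||u||_{H^1}² for every u ∈ H^1_0.
The interval has length L = 5, and Poincaré/coercivity depend only on L. Here a(u, u) = ∫(u')² + (-1/7)·∫u².
Here c = -1/7 < 0 with |c| < (π/L)² = π^2/25, so coercivity still holds. The condition a(u,u) ≥ α||u||_{H^1}² reads (1−α)∫(u')² ≥ (α−c)∫u². Any admissible α is ≤ 1 (rapidly oscillating u have ∫u²/∫(u')² → 0), and α = 1 would force 0 ≥ (1−c)∫u², impossible since c < 1; so 1−α > 0. By the sharp Poincaré inequality on H^1_0 of an interval of length L, ∫(u')² ≥ (π/L)²∫u² with equality for the first sine mode sin(π(x−x₀)/L) (x₀ the left endpoint), so the inequality holds for all u iff (1−α)(π/L)² ≥ α − c, i.e. α ≤ ((π/L)² + c)/((π/L)² + 1) = (1 + c(L/π)²)/(1 + (L/π)²). (Direct route, valid since c ≤ 0: Poincaré gives c∫u² ≥ c(L/π)²∫(u')², so a(u,u) ≥ (1 + c(L/π)²)∫(u')², while ||u||_{H^1}² ≤ (1 + (L/π)²)∫(u')²; dividing yields the same α.) With (π/L)² = π^2/25 and c = -1/7, the largest admissible constant is α = ((π/L)² + c)/((π/L)² + 1).
Simplifying, α = (-25/7 + π^2)/(π^2 + 25).


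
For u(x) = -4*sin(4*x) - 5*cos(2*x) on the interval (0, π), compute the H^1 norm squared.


||u||_{H^1(0,π)}^2 = 397*π/2

u'(x) = 10*sin(2*x) - 16*cos(4*x).
Expand u² and (u')² and integrate term by term on (0, π), using: for integers n ≥ 1, ∫_0^π sin²(nx) dx = ∫_0^π cos²(nx) dx = π/2; for n ≠ n', ∫_0^π sin(nx)sin(n'x) dx = ∫_0^π cos(nx)cos(n'x) dx = 0; and by product-to-sum, ∫_0^π sin(nx)cos(n'x) dx = ½∫_0^π [sin((n+n')x) + sin((n−n')x)] dx, which is 0 when n+n' is even and 2n/(n²−n'²) when n+n' is odd (it need not vanish on (0, π)).
  u² squared terms: (-5)²·∫cos(2x)² dx = 25·π/2 = 25*π/2;  (-4)²·∫sin(4x)² dx = 16·π/2 = 8*π.
  u² cross terms: 2·(-5)·(-4)·∫cos(2x)·sin(4x) dx = 40·(0) = 0.
  So ∫_0^π u² dx = 25*π/2 + 8*π + 0 = 41*π/2.
  (u')² squared terms: (-16)²·∫cos(4x)² dx = 256·π/2 = 128*π;  (10)²·∫sin(2x)² dx = 100·π/2 = 50*π.
  (u')² cross terms: 2·(-16)·(10)·∫cos(4x)·sin(2x) dx = -320·(0) = 0.
  So ∫_0^π (u')² dx = 128*π + 50*π + 0 = 178*π.
||u||_{H^1}^2 = (41*π/2) + (178*π) = 397*π/2.


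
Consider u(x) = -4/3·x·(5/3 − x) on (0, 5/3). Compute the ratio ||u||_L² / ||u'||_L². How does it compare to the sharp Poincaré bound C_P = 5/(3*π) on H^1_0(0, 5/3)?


||u||_L² / ||u'||_L² = sqrt(10)/6 < C_P = 5/(3*π).

u(x) = -4/3·x·(5/3 − x), so u'(x) = 8*x/3 - 20/9.
u(x) = -4/3·x·(5/3 − x) vanishes at x = 0 and x = 5/3, so u ∈ H^1_0(0, 5/3). Differentiate via the product rule and integrate the resulting polynomials term by term.
  ∫_0^5/3 u² dx = ∫_0^5/3 (16*x^4/9 - 160*x^3/27 + 400*x^2/81) dx. Term by term:
    ∫_0^5/3 16*x^4/9 dx = 10000/2187;  ∫_0^5/3 -160*x^3/27 dx = -25000/2187;  ∫_0^5/3 400*x^2/81 dx = 50000/6561.
  Sum: 10000/2187 − 25000/2187 + 50000/6561 = 5000/6561.
  ∫_0^5/3 (u')² dx = ∫_0^5/3 (64*x^2/9 - 320*x/27 + 400/81) dx. Term by term:
    ∫_0^5/3 64*x^2/9 dx = 8000/729;  ∫_0^5/3 -320*x/27 dx = -4000/243;  ∫_0^5/3 400/81 dx = 2000/243.
  Sum: 8000/729 − 4000/243 + 2000/243 = 2000/729.
∫_0^5/3 u² dx = 5000/6561, so ||u||_L² = 50*sqrt(2)/81.
∫_0^5/3 (u')² dx = 2000/729, so ||u'||_L² = 20*sqrt(5)/27.
Ratio ||u||_L² / ||u'||_L² = sqrt(10)/6.
Sharp Poincaré constant on H^1_0(0, 5/3) is C_P = L/π = 5/(3*π), achieved by sin(3*π/5·x).
A polynomial bump cannot attain the sharp Poincaré constant (only the first sine eigenfunction does), so the ratio is strictly less than C_P, consistent with ||u||_L² ≤ C_P ||u'||_L².
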